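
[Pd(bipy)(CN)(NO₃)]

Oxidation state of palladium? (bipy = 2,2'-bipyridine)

No counter-ion: the bracketed complex is neutral.
Ligand charges: 1×bipy neutral; 1×CN = -1; 1×NO3 = -1; sum -2.
Pd + (-2) = 0 ⇒ Pd is +2.

+2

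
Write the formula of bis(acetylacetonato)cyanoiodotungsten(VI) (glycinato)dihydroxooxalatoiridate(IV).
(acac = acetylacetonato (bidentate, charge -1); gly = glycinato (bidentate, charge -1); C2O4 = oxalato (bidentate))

Cation [W…]: ligand charges -4, W(VI) ⇒ ion charge 2+.
Anion [Ir…]: ligand charges -5, Ir(IV) ⇒ ion charge 1−.
One 2+ cation requires 2 of the 1− anion.

[W(acac)2(CN)I][Ir(C2O4)(gly)(OH)2]2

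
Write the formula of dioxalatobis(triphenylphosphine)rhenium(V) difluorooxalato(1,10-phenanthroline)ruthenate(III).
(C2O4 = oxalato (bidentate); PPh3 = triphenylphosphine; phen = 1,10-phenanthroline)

[Re(C2O4)2(PPh3)2][Ru(C2O4)F2(phen)]

Cation [Re…]: ligand charges -4, Re(V) ⇒ ion charge 1+.
Anion [Ru…]: ligand charges -4, Ru(III) ⇒ ion charge 1−.
One 1+ cation balances one 1− anion.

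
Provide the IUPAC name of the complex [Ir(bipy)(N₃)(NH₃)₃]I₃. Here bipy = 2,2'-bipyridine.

triammineazido(2,2'-bipyridine)iridium(IV) iodide

The 3 iodide counter-ions carry a total charge of -3, so each complex ion is 3+.
Ligand charges: 3×ammine (neutral), 1×azido (-1 each), 1×2,2'-bipyridine (neutral); total -1. So Ir + (-1) = 3+, giving Ir = +4.
Ligands are named alphabetically: ammine before azido before bipyridine.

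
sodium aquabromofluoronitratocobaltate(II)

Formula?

Ligands: 1 bromo (Br, -1), 1 aqua (H2O, neutral), 1 nitrato (NO3, -1), 1 fluoro (F, -1). Ligand charge sum = -3.
Charge balance with sodium (+1) requires 1 complex ion per 1 sodium.

Na[CoBrF(H2O)(NO3)]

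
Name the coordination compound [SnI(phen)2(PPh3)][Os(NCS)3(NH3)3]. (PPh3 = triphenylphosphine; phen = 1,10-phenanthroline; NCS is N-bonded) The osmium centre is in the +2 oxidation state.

iodobis(1,10-phenanthroline)(triphenylphosphine)tin(II) triamminetriisothiocyanatoosmate(II)

Both ions are complex: the cation is named first with the plain metal name, the anion second with the -ate form; each ion's ligands are alphabetised independently.
Os is given as +2; the anion's ligand charges sum to -3, so the complex anion is 1−.
A 1:1 salt means the cation carries the equal and opposite charge, 1+.
Cation: ligand charges sum to -1; for the ion to be 1+, Sn = +2.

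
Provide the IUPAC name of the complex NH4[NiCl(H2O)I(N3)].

ammonium aquaazidochloroiodonickelate(II)

The 1 ammonium counter-ion carries a total charge of +1, so each complex ion is 1−.
Ligand charges: 1×chloro (-1 each), 1×azido (-1 each), 1×iodo (-1 each), 1×aqua (neutral); total -3. So Ni + (-3) = 1−, giving Ni = +2.
The complex ion is anionic, so nickel takes the -ate form nickelate(II).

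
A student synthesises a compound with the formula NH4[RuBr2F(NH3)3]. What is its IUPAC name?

The 1 ammonium counter-ion carries a total charge of +1, so each complex ion is 1−.
Ligand charges: 1×fluoro (-1 each), 2×bromo (-1 each), 3×ammine (neutral); total -3. So Ru + (-3) = 1−, giving Ru = +2.
Ligands are named alphabetically: ammine before bromo before fluoro.
The complex ion is anionic, so ruthenium takes the -ate form ruthenate(II).

ammonium triamminedibromofluororuthenate(II)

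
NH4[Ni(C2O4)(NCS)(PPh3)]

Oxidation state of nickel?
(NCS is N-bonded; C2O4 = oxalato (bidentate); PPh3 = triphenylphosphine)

+2

1 ammonium outside the brackets (+1 each) → the complex ion is 1−.
Ligand charges: 1×NCS = -1; 1×C2O4 = -2; 1×PPh3 neutral; sum -3.
Ni + (-3) = 1− ⇒ Ni is +2.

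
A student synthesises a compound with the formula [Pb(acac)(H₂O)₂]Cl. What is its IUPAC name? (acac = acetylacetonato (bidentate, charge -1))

(acetylacetonato)diaqualead(II) chloride

The 1 chloride counter-ion carries a total charge of -1, so each complex ion is 1+.
Ligand charges: 1×acetylacetonato (-1 each), 2×aqua (neutral); total -1. So Pb + (-1) = 1+, giving Pb = +2.
Ligands are named alphabetically: acetylacetonato before aqua.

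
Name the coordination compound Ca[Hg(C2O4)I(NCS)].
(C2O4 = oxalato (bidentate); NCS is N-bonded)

The 1 calcium counter-ion carries a total charge of +2, so each complex ion is 2−.
Ligand charges: 1×oxalato (-2 each), 1×isothiocyanato (-1 each), 1×iodo (-1 each); total -4. So Hg + (-4) = 2−, giving Hg = +2.
The complex ion is anionic, so mercury takes the -ate form mercurate(II).

calcium iodoisothiocyanatooxalatomercurate(II)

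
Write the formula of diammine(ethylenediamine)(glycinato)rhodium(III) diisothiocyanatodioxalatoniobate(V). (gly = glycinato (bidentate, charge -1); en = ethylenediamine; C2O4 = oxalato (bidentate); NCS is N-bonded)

Cation [Rh…]: ligand charges -1, Rh(III) ⇒ ion charge 2+.
Anion [Nb…]: ligand charges -6, Nb(V) ⇒ ion charge 1−.

[Rh(en)(gly)(NH3)2][Nb(C2O4)2(NCS)2]2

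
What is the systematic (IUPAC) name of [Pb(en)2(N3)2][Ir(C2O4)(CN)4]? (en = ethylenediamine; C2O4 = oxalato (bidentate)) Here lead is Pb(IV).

Both ions are complex: the cation is named first with the plain metal name, the anion second with the -ate form; each ion's ligands are alphabetised independently.
Pb is given as +4; the cation's ligand charges sum to -2, so the complex cation is 2+.
A 1:1 salt means the anion carries the equal and opposite charge, 2−.
Anion: ligand charges sum to -6; for the ion to be 2−, Ir = +4.

diazidobis(ethylenediamine)lead(IV) tetracyanooxalatoiridate(IV)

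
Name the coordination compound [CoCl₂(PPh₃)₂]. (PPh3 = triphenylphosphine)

dichlorobis(triphenylphosphine)cobalt(II)

There is no counter-ion, so the complex is neutral overall.
Ligand charges: 2×chloro (-1 each), 2×triphenylphosphine (neutral); total -2. So Co + (-2) = 0, giving Co = +2.
Ligands are named alphabetically: chloro before triphenylphosphine.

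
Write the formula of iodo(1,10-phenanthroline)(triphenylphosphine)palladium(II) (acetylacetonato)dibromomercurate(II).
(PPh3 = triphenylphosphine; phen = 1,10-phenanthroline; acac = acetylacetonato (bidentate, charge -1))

Cation [Pd…]: ligand charges -1, Pd(II) ⇒ ion charge 1+.
Anion [Hg…]: ligand charges -3, Hg(II) ⇒ ion charge 1−.

[PdI(phen)(PPh3)][Hg(acac)Br2]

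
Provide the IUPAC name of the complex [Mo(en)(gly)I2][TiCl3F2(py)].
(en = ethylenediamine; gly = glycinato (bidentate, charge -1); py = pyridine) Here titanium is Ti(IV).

Ti is given as +4; the anion's ligand charges sum to -5, so the complex anion is 1−.
A 1:1 salt means the cation carries the equal and opposite charge, 1+.
Cation: ligand charges sum to -3; for the ion to be 1+, Mo = +4.

(ethylenediamine)(glycinato)diiodomolybdenum(IV) trichlorodifluoro(pyridine)titanate(IV)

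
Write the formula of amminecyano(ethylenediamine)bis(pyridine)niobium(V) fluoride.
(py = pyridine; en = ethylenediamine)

[Nb(CN)(en)(NH3)(py)2]F4

Ligands: 1 cyano (CN, -1), 2 pyridine (py, neutral), 1 ammine (NH3, neutral), 1 ethylenediamine (en, neutral). Ligand charge sum = -1.
With Nb in oxidation state +5, the complex ion is [Nb...]^4+.
Charge balance with fluoride (-1) requires 1 complex ion per 4 fluoride.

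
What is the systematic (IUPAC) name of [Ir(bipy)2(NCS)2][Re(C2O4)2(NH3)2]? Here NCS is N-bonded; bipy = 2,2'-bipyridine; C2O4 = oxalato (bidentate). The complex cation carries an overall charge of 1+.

The complex cation is given as 1+; its ligand charges sum to -2, so Ir = +3.
A 1:1 salt means the anion carries the equal and opposite charge, 1−.
Anion: ligand charges sum to -4; for the ion to be 1−, Re = +3.

bis(2,2'-bipyridine)diisothiocyanatoiridium(III) diamminedioxalatorhenate(III)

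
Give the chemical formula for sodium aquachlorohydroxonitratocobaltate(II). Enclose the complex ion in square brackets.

Ligands: 1 aqua (H2O, neutral), 1 nitrato (NO3, -1), 1 chloro (Cl, -1), 1 hydroxo (OH, -1). Ligand charge sum = -3.
With Co in oxidation state +2, the complex ion is [Co...]^1−.
Charge balance with sodium (+1) requires 1 complex ion per 1 sodium.

Na[CoCl(H2O)(NO3)(OH)]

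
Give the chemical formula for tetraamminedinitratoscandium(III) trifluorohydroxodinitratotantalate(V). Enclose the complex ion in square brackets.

Cation [Sc…]: ligand charges -2, Sc(III) ⇒ ion charge 1+.
Anion [Ta…]: ligand charges -6, Ta(V) ⇒ ion charge 1−.

[Sc(NH3)4(NO3)2][TaF3(NO3)2(OH)]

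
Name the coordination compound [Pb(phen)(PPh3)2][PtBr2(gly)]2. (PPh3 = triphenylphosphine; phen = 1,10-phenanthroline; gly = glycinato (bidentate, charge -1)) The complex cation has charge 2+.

(1,10-phenanthroline)bis(triphenylphosphine)lead(II) dibromo(glycinato)platinate(II)

Both ions are complex: the cation is named first with the plain metal name, the anion second with the -ate form; each ion's ligands are alphabetised independently.
The complex cation is given as 2+; its ligand charges sum to 0, so Pb = +2.
With 2 anions per cation, each anion must be 2/2 = 1−.
Anion: ligand charges sum to -3; for the ion to be 1−, Pt = +2.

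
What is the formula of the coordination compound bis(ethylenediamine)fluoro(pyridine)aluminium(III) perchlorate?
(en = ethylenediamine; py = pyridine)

Ligands: 1 fluoro (F, -1), 2 ethylenediamine (en, neutral), 1 pyridine (py, neutral). Ligand charge sum = -1.
Charge balance with perchlorate (-1) requires 1 complex ion per 2 perchlorate.

[Al(en)2F(py)](ClO4)2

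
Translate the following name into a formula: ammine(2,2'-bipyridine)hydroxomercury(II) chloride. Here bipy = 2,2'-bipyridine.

[Hg(bipy)(NH3)(OH)]Cl

Ligands: 1 2,2'-bipyridine (bipy, neutral), 1 ammine (NH3, neutral), 1 hydroxo (OH, -1). Ligand charge sum = -1.
Charge balance with chloride (-1) requires 1 complex ion per 1 chloride.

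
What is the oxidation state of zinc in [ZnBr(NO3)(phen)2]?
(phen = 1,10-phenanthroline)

+2

No counter-ion: the bracketed complex is neutral.
Ligand charges: 1×NO3 = -1; 2×phen neutral; 1×Br = -1; sum -2.
Zn + (-2) = 0 ⇒ Zn is +2.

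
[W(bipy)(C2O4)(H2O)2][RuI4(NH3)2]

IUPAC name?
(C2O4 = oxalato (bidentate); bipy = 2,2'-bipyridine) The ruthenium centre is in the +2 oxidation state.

Ru is given as +2; the anion's ligand charges sum to -4, so the complex anion is 2−.
A 1:1 salt means the cation carries the equal and opposite charge, 2+.
Cation: ligand charges sum to -2; for the ion to be 2+, W = +4.

diaqua(2,2'-bipyridine)oxalatotungsten(IV) diamminetetraiodoruthenate(II)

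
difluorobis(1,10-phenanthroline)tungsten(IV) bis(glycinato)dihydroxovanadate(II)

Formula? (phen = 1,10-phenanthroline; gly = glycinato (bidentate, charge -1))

Cation [W…]: ligand charges -2, W(IV) ⇒ ion charge 2+.
Anion [V…]: ligand charges -4, V(II) ⇒ ion charge 2−.

[WF2(phen)2][V(gly)2(OH)2]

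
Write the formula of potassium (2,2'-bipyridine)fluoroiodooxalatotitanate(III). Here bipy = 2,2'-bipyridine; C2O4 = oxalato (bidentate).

Ligands: 1 2,2'-bipyridine (bipy, neutral), 1 fluoro (F, -1), 1 oxalato (C2O4, -2), 1 iodo (I, -1). Ligand charge sum = -4.
With Ti in oxidation state +3, the complex ion is [Ti...]^1−.
Charge balance with potassium (+1) requires 1 complex ion per 1 potassium.

K[Ti(bipy)(C2O4)FI]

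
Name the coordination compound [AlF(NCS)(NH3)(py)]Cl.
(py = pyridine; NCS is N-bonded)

amminefluoroisothiocyanato(pyridine)aluminium(III) chloride

The 1 chloride counter-ion carries a total charge of -1, so each complex ion is 1+.
Ligand charges: 1×fluoro (-1 each), 1×pyridine (neutral), 1×isothiocyanato (-1 each), 1×ammine (neutral); total -2. So Al + (-2) = 1+, giving Al = +3.
Ligands are named alphabetically: ammine before fluoro before isothiocyanato before pyridine.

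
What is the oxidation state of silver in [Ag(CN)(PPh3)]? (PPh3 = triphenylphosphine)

No counter-ion: the bracketed complex is neutral.
Ligand charges: 1×CN = -1; 1×PPh3 neutral; sum -1.
Ag + (-1) = 0 ⇒ Ag is +1.

+1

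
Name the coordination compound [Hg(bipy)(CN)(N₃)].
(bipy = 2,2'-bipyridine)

azido(2,2'-bipyridine)cyanomercury(II)

There is no counter-ion, so the complex is neutral overall.
Ligand charges: 1×2,2'-bipyridine (neutral), 1×azido (-1 each), 1×cyano (-1 each); total -2. So Hg + (-2) = 0, giving Hg = +2.
Ligands are named alphabetically: azido before bipyridine before cyano.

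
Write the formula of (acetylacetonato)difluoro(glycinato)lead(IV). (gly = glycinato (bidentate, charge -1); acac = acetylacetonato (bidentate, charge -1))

Ligands: 1 glycinato (gly, -1), 2 fluoro (F, -1), 1 acetylacetonato (acac, -1). Ligand charge sum = -4.
With Pb in oxidation state +4, the complex ion is [Pb...].

[Pb(acac)F2(gly)]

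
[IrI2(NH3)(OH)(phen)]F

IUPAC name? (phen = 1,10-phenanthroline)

The 1 fluoride counter-ion carries a total charge of -1, so each complex ion is 1+.
Ligand charges: 1×hydroxo (-1 each), 2×iodo (-1 each), 1×1,10-phenanthroline (neutral), 1×ammine (neutral); total -3. So Ir + (-3) = 1+, giving Ir = +4.
Ligands are named alphabetically: ammine before hydroxo before iodo before phenanthroline.

amminehydroxodiiodo(1,10-phenanthroline)iridium(IV) fluoride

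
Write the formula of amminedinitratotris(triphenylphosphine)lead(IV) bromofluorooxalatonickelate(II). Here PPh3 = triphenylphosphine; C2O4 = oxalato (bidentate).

[Pb(NH3)(NO3)2(PPh3)3][NiBr(C2O4)F]

Cation [Pb…]: ligand charges -2, Pb(IV) ⇒ ion charge 2+.
Anion [Ni…]: ligand charges -4, Ni(II) ⇒ ion charge 2−.
One 2+ cation balances one 2− anion.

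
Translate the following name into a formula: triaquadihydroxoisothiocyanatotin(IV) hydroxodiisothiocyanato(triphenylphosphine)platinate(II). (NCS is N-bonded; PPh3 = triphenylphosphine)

Cation [Sn…]: ligand charges -3, Sn(IV) ⇒ ion charge 1+.
Anion [Pt…]: ligand charges -3, Pt(II) ⇒ ion charge 1−.
One 1+ cation balances one 1− anion.

[Sn(H2O)3(NCS)(OH)2][Pt(NCS)2(OH)(PPh3)]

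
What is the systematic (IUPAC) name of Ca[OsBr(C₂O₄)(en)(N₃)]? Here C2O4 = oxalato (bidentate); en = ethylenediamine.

calcium azidobromo(ethylenediamine)oxalatoosmate(II)

The 1 calcium counter-ion carries a total charge of +2, so each complex ion is 2−.
Ligand charges: 1×bromo (-1 each), 1×oxalato (-2 each), 1×ethylenediamine (neutral), 1×azido (-1 each); total -4. So Os + (-4) = 2−, giving Os = +2.
Ligands are named alphabetically: azido before bromo before ethylenediamine before oxalato.
The complex ion is anionic, so osmium takes the -ate form osmate(II).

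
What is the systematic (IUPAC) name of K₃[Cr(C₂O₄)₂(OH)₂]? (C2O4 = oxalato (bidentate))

The 3 potassium counter-ions carry a total charge of +3, so each complex ion is 3−.
Ligand charges: 2×hydroxo (-1 each), 2×oxalato (-2 each); total -6. So Cr + (-6) = 3−, giving Cr = +3.
Ligands are named alphabetically: hydroxo before oxalato.
The complex ion is anionic, so chromium takes the -ate form chromate(III).

potassium dihydroxodioxalatochromate(III)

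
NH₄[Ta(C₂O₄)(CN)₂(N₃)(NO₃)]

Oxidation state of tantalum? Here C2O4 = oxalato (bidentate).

1 ammonium outside the brackets (+1 each) → the complex ion is 1−.
Ligand charges: 2×CN = -2; 1×C2O4 = -2; 1×N3 = -1; 1×NO3 = -1; sum -6.
Ta + (-6) = 1− ⇒ Ta is +5.

+5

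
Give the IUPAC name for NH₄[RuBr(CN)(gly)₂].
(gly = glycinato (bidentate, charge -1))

ammonium bromocyanobis(glycinato)ruthenate(III)

The 1 ammonium counter-ion carries a total charge of +1, so each complex ion is 1−.
Ligand charges: 1×cyano (-1 each), 1×bromo (-1 each), 2×glycinato (-1 each); total -4. So Ru + (-4) = 1−, giving Ru = +3.
The complex ion is anionic, so ruthenium takes the -ate form ruthenate(III).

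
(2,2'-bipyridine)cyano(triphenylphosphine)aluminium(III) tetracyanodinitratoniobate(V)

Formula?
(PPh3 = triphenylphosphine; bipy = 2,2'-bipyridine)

[Al(bipy)(CN)(PPh3)][Nb(CN)4(NO3)2]2

Cation [Al…]: ligand charges -1, Al(III) ⇒ ion charge 2+.
Anion [Nb…]: ligand charges -6, Nb(V) ⇒ ion charge 1−.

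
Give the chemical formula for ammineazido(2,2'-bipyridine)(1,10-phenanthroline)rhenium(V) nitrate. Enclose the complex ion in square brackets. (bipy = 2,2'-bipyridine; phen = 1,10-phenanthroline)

Ligands: 1 2,2'-bipyridine (bipy, neutral), 1 ammine (NH3, neutral), 1 1,10-phenanthroline (phen, neutral), 1 azido (N3, -1). Ligand charge sum = -1.
With Re in oxidation state +5, the complex ion is [Re...]^4+.
Charge balance with nitrate (-1) requires 1 complex ion per 4 nitrate.

[Re(bipy)(N3)(NH3)(phen)](NO3)4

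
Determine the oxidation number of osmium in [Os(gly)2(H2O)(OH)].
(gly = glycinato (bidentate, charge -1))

No counter-ion: the bracketed complex is neutral.
Ligand charges: 1×H2O neutral; 1×OH = -1; 2×gly = -2; sum -3.
Os + (-3) = 0 ⇒ Os is +3.

+3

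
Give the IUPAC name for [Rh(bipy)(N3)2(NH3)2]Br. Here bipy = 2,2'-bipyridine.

The 1 bromide counter-ion carries a total charge of -1, so each complex ion is 1+.
Ligand charges: 1×2,2'-bipyridine (neutral), 2×ammine (neutral), 2×azido (-1 each); total -2. So Rh + (-2) = 1+, giving Rh = +3.
Ligands are named alphabetically: ammine before azido before bipyridine.

diamminediazido(2,2'-bipyridine)rhodium(III) bromide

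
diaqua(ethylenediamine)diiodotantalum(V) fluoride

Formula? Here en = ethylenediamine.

Ligands: 2 aqua (H2O, neutral), 1 ethylenediamine (en, neutral), 2 iodo (I, -1). Ligand charge sum = -2.
With Ta in oxidation state +5, the complex ion is [Ta...]^3+.
Charge balance with fluoride (-1) requires 1 complex ion per 3 fluoride.

[Ta(en)(H2O)2I2]F3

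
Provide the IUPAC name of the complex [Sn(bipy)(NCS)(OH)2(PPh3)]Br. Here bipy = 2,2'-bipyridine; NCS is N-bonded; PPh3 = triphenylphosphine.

(2,2'-bipyridine)dihydroxoisothiocyanato(triphenylphosphine)tin(IV) bromide

The 1 bromide counter-ion carries a total charge of -1, so each complex ion is 1+.
Ligand charges: 1×2,2'-bipyridine (neutral), 1×isothiocyanato (-1 each), 1×triphenylphosphine (neutral), 2×hydroxo (-1 each); total -3. So Sn + (-3) = 1+, giving Sn = +4.
Ligands are named alphabetically: bipyridine before hydroxo before isothiocyanato before triphenylphosphine.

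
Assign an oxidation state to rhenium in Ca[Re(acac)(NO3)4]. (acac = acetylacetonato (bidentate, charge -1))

1 calcium outside the brackets (+2 each) → the complex ion is 2−.
Ligand charges: 4×NO3 = -4; 1×acac = -1; sum -5.
Re + (-5) = 2− ⇒ Re is +3.

+3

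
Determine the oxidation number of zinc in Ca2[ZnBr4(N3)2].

+2

2 calcium outside the brackets (+2 each) → the complex ion is 4−.
Ligand charges: 4×Br = -4; 2×N3 = -2; sum -6.
Zn + (-6) = 4− ⇒ Zn is +2.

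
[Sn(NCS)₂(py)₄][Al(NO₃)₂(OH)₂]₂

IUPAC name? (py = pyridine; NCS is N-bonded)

Aluminium is always +3 in its complexes; the anion's ligand charges sum to -4, so the complex anion is 1−.
With 2 anions per cation, the cation must be 2×1 = 2+.
Cation: ligand charges sum to -2; for the ion to be 2+, Sn = +4.

diisothiocyanatotetrakis(pyridine)tin(IV) dihydroxodinitratoaluminate(III)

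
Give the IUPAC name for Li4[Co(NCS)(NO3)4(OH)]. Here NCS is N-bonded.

The 4 lithium counter-ions carry a total charge of +4, so each complex ion is 4−.
Ligand charges: 1×hydroxo (-1 each), 4×nitrato (-1 each), 1×isothiocyanato (-1 each); total -6. So Co + (-6) = 4−, giving Co = +2.
Ligands are named alphabetically: hydroxo before isothiocyanato before nitrato.
The complex ion is anionic, so cobalt takes the -ate form cobaltate(II).

lithium hydroxoisothiocyanatotetranitratocobaltate(II)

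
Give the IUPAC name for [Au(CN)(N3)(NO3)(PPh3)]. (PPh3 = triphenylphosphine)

There is no counter-ion, so the complex is neutral overall.
Ligand charges: 1×nitrato (-1 each), 1×cyano (-1 each), 1×azido (-1 each), 1×triphenylphosphine (neutral); total -3. So Au + (-3) = 0, giving Au = +3.
Ligands are named alphabetically: azido before cyano before nitrato before triphenylphosphine.

azidocyanonitrato(triphenylphosphine)gold(III)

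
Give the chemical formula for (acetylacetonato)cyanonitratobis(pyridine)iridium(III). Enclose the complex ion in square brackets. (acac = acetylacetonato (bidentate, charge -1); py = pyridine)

[Ir(acac)(CN)(NO3)(py)2]

Ligands: 1 nitrato (NO3, -1), 1 cyano (CN, -1), 1 acetylacetonato (acac, -1), 2 pyridine (py, neutral). Ligand charge sum = -3.
With Ir in oxidation state +3, the complex ion is [Ir...].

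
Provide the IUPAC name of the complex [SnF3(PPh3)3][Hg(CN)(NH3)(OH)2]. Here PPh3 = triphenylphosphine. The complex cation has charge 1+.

trifluorotris(triphenylphosphine)tin(IV) amminecyanodihydroxomercurate(II)

The complex cation is given as 1+; its ligand charges sum to -3, so Sn = +4.
A 1:1 salt means the anion carries the equal and opposite charge, 1−.
Anion: ligand charges sum to -3; for the ion to be 1−, Hg = +2.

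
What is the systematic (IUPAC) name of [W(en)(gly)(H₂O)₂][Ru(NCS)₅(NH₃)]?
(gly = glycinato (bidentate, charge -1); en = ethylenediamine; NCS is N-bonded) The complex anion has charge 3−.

The complex anion is given as 3−; its ligand charges sum to -5, so Ru = +2.
A 1:1 salt means the cation carries the equal and opposite charge, 3+.
Cation: ligand charges sum to -1; for the ion to be 3+, W = +4.

diaqua(ethylenediamine)(glycinato)tungsten(IV) amminepentaisothiocyanatoruthenate(II)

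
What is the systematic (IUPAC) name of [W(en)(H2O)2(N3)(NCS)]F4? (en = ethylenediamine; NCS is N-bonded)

The 4 fluoride counter-ions carry a total charge of -4, so each complex ion is 4+.
Ligand charges: 1×azido (-1 each), 1×ethylenediamine (neutral), 2×aqua (neutral), 1×isothiocyanato (-1 each); total -2. So W + (-2) = 4+, giving W = +6.
Ligands are named alphabetically: aqua before azido before ethylenediamine before isothiocyanato.

diaquaazido(ethylenediamine)isothiocyanatotungsten(VI) fluoride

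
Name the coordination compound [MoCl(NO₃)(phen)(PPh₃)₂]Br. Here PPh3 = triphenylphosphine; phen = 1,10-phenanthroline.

The 1 bromide counter-ion carries a total charge of -1, so each complex ion is 1+.
Ligand charges: 2×triphenylphosphine (neutral), 1×nitrato (-1 each), 1×1,10-phenanthroline (neutral), 1×chloro (-1 each); total -2. So Mo + (-2) = 1+, giving Mo = +3.
Ligands are named alphabetically: chloro before nitrato before phenanthroline before triphenylphosphine.

chloronitrato(1,10-phenanthroline)bis(triphenylphosphine)molybdenum(III) bromide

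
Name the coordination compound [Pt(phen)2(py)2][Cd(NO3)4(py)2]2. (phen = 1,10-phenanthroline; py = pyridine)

bis(1,10-phenanthroline)bis(pyridine)platinum(IV) tetranitratobis(pyridine)cadmate(II)

Cadmium is always +2 in its complexes; the anion's ligand charges sum to -4, so the complex anion is 2−.
With 2 anions per cation, the cation must be 2×2 = 4+.
Cation: ligand charges sum to 0; for the ion to be 4+, Pt = +4.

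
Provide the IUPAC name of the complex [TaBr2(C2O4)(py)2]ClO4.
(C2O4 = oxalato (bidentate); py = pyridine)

dibromooxalatobis(pyridine)tantalum(V) perchlorate

The 1 perchlorate counter-ion carries a total charge of -1, so each complex ion is 1+.
Ligand charges: 1×oxalato (-2 each), 2×pyridine (neutral), 2×bromo (-1 each); total -4. So Ta + (-4) = 1+, giving Ta = +5.
Ligands are named alphabetically: bromo before oxalato before pyridine.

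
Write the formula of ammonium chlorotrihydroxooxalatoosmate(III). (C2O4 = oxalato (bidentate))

Ligands: 3 hydroxo (OH, -1), 1 chloro (Cl, -1), 1 oxalato (C2O4, -2). Ligand charge sum = -6.
Charge balance with ammonium (+1) requires 1 complex ion per 3 ammonium.

(NH4)3[Os(C2O4)Cl(OH)3]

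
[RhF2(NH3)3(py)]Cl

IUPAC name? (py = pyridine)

triamminedifluoro(pyridine)rhodium(III) chloride

The 1 chloride counter-ion carries a total charge of -1, so each complex ion is 1+.
Ligand charges: 2×fluoro (-1 each), 3×ammine (neutral), 1×pyridine (neutral); total -2. So Rh + (-2) = 1+, giving Rh = +3.
Ligands are named alphabetically: ammine before fluoro before pyridine.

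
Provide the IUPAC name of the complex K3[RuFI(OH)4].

potassium fluorotetrahydroxoiodoruthenate(III)

The 3 potassium counter-ions carry a total charge of +3, so each complex ion is 3−.
Ligand charges: 4×hydroxo (-1 each), 1×iodo (-1 each), 1×fluoro (-1 each); total -6. So Ru + (-6) = 3−, giving Ru = +3.
The complex ion is anionic, so ruthenium takes the -ate form ruthenate(III).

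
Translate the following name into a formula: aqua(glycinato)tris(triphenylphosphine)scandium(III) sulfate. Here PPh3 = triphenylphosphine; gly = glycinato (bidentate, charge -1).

[Sc(gly)(H2O)(PPh3)3]SO4

Ligands: 3 triphenylphosphine (PPh3, neutral), 1 glycinato (gly, -1), 1 aqua (H2O, neutral). Ligand charge sum = -1.
With Sc in oxidation state +3, the complex ion is [Sc...]^2+.
Charge balance with sulfate (-2) requires 1 complex ion per 1 sulfate.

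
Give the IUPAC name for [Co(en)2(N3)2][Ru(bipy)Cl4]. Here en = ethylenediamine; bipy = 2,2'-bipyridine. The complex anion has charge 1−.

diazidobis(ethylenediamine)cobalt(III) (2,2'-bipyridine)tetrachlororuthenate(III)

The complex anion is given as 1−; its ligand charges sum to -4, so Ru = +3.
A 1:1 salt means the cation carries the equal and opposite charge, 1+.
Cation: ligand charges sum to -2; for the ion to be 1+, Co = +3.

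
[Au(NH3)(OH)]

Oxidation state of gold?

No counter-ion: the bracketed complex is neutral.
Ligand charges: 1×NH3 neutral; 1×OH = -1; sum -1.
Au + (-1) = 0 ⇒ Au is +1.

+1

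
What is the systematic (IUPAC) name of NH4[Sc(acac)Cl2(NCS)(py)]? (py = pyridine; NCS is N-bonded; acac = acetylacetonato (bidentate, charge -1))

ammonium (acetylacetonato)dichloroisothiocyanato(pyridine)scandate(III)

The 1 ammonium counter-ion carries a total charge of +1, so each complex ion is 1−.
Ligand charges: 1×pyridine (neutral), 1×isothiocyanato (-1 each), 2×chloro (-1 each), 1×acetylacetonato (-1 each); total -4. So Sc + (-4) = 1−, giving Sc = +3.
Ligands are named alphabetically: acetylacetonato before chloro before isothiocyanato before pyridine.
The complex ion is anionic, so scandium takes the -ate form scandate(III).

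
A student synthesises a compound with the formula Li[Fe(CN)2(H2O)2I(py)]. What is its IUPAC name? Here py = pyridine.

The 1 lithium counter-ion carries a total charge of +1, so each complex ion is 1−.
Ligand charges: 2×aqua (neutral), 2×cyano (-1 each), 1×pyridine (neutral), 1×iodo (-1 each); total -3. So Fe + (-3) = 1−, giving Fe = +2.
The complex ion is anionic, so iron takes the -ate form ferrate(II).

lithium diaquadicyanoiodo(pyridine)ferrate(II)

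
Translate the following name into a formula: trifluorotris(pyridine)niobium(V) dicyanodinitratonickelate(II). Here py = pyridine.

Cation [Nb…]: ligand charges -3, Nb(V) ⇒ ion charge 2+.
Anion [Ni…]: ligand charges -4, Ni(II) ⇒ ion charge 2−.
One 2+ cation balances one 2− anion.

[NbF3(py)3][Ni(CN)2(NO3)2]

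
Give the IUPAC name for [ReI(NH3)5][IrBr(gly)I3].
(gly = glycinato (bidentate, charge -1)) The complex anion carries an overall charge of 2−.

Both ions are complex: the cation is named first with the plain metal name, the anion second with the -ate form; each ion's ligands are alphabetised independently.
The complex anion is given as 2−; its ligand charges sum to -5, so Ir = +3.
A 1:1 salt means the cation carries the equal and opposite charge, 2+.
Cation: ligand charges sum to -1; for the ion to be 2+, Re = +3.

pentaammineiodorhenium(III) bromo(glycinato)triiodoiridate(III)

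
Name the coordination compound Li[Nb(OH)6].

The 1 lithium counter-ion carries a total charge of +1, so each complex ion is 1−.
Ligand charges: 6×hydroxo (-1 each); total -6. So Nb + (-6) = 1−, giving Nb = +5.
The complex ion is anionic, so niobium takes the -ate form niobate(V).

lithium hexahydroxoniobate(V)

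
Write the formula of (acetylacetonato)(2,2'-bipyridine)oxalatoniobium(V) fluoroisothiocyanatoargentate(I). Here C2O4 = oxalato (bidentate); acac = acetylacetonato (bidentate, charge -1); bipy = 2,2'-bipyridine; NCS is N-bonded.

Cation [Nb…]: ligand charges -3, Nb(V) ⇒ ion charge 2+.
Anion [Ag…]: ligand charges -2, Ag(I) ⇒ ion charge 1−.
One 2+ cation requires 2 of the 1− anion.

[Nb(acac)(bipy)(C2O4)][AgF(NCS)]2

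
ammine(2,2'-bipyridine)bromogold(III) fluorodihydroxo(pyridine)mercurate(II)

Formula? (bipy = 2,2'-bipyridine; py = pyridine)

Cation [Au…]: ligand charges -1, Au(III) ⇒ ion charge 2+.
Anion [Hg…]: ligand charges -3, Hg(II) ⇒ ion charge 1−.
One 2+ cation requires 2 of the 1− anion.

[Au(bipy)Br(NH3)][HgF(OH)2(py)]2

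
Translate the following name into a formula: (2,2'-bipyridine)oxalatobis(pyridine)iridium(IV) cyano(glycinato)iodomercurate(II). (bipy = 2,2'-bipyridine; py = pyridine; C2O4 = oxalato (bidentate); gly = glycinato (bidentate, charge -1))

[Ir(bipy)(C2O4)(py)2][Hg(CN)(gly)I]2

Cation [Ir…]: ligand charges -2, Ir(IV) ⇒ ion charge 2+.
Anion [Hg…]: ligand charges -3, Hg(II) ⇒ ion charge 1−.
One 2+ cation requires 2 of the 1− anion.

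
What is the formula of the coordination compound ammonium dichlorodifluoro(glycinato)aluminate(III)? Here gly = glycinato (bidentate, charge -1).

(NH4)2[AlCl2F2(gly)]

Ligands: 2 chloro (Cl, -1), 1 glycinato (gly, -1), 2 fluoro (F, -1). Ligand charge sum = -5.
Charge balance with ammonium (+1) requires 1 complex ion per 2 ammonium.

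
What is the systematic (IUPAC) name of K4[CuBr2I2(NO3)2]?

potassium dibromodiiododinitratocuprate(II)

The 4 potassium counter-ions carry a total charge of +4, so each complex ion is 4−.
Ligand charges: 2×bromo (-1 each), 2×iodo (-1 each), 2×nitrato (-1 each); total -6. So Cu + (-6) = 4−, giving Cu = +2.
The complex ion is anionic, so copper takes the -ate form cuprate(II).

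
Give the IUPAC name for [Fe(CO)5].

pentacarbonyliron(0)

There is no counter-ion, so the complex is neutral overall.
Ligand charges: 5×carbonyl (neutral); total 0. So Fe + (0) = 0, giving Fe = 0.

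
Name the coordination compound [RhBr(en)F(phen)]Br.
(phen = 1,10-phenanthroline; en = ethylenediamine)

The 1 bromide counter-ion carries a total charge of -1, so each complex ion is 1+.
Ligand charges: 1×fluoro (-1 each), 1×bromo (-1 each), 1×1,10-phenanthroline (neutral), 1×ethylenediamine (neutral); total -2. So Rh + (-2) = 1+, giving Rh = +3.
Ligands are named alphabetically: bromo before ethylenediamine before fluoro before phenanthroline.

bromo(ethylenediamine)fluoro(1,10-phenanthroline)rhodium(III) bromide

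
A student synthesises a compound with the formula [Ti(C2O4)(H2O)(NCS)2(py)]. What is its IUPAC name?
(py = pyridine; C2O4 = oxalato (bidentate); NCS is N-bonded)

There is no counter-ion, so the complex is neutral overall.
Ligand charges: 1×pyridine (neutral), 1×aqua (neutral), 1×oxalato (-2 each), 2×isothiocyanato (-1 each); total -4. So Ti + (-4) = 0, giving Ti = +4.
Ligands are named alphabetically: aqua before isothiocyanato before oxalato before pyridine.

aquadiisothiocyanatooxalato(pyridine)titanium(IV)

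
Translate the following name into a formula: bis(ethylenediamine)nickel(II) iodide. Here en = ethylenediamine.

[Ni(en)2]I2

Ligands: 2 ethylenediamine (en, neutral). Ligand charge sum = 0.
Charge balance with iodide (-1) requires 1 complex ion per 2 iodide.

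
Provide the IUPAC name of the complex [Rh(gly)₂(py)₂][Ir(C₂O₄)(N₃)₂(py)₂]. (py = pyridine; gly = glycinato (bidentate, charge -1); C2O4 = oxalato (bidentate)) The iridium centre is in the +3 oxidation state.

Both ions are complex: the cation is named first with the plain metal name, the anion second with the -ate form; each ion's ligands are alphabetised independently.
Ir is given as +3; the anion's ligand charges sum to -4, so the complex anion is 1−.
A 1:1 salt means the cation carries the equal and opposite charge, 1+.
Cation: ligand charges sum to -2; for the ion to be 1+, Rh = +3.

bis(glycinato)bis(pyridine)rhodium(III) diazidooxalatobis(pyridine)iridate(III)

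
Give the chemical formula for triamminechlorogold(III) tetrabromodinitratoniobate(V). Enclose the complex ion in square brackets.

Cation [Au…]: ligand charges -1, Au(III) ⇒ ion charge 2+.
Anion [Nb…]: ligand charges -6, Nb(V) ⇒ ion charge 1−.
One 2+ cation requires 2 of the 1− anion.

[AuCl(NH3)3][NbBr4(NO3)2]2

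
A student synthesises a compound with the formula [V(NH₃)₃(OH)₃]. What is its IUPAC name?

There is no counter-ion, so the complex is neutral overall.
Ligand charges: 3×ammine (neutral), 3×hydroxo (-1 each); total -3. So V + (-3) = 0, giving V = +3.
Ligands are named alphabetically: ammine before hydroxo.

triamminetrihydroxovanadium(III)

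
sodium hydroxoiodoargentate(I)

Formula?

Na[AgI(OH)]

Ligands: 1 hydroxo (OH, -1), 1 iodo (I, -1). Ligand charge sum = -2.
With Ag in oxidation state +1, the complex ion is [Ag...]^1−.
Charge balance with sodium (+1) requires 1 complex ion per 1 sodium.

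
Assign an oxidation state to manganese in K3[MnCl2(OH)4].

+3

3 potassium outside the brackets (+1 each) → the complex ion is 3−.
Ligand charges: 4×OH = -4; 2×Cl = -2; sum -6.
Mn + (-6) = 3− ⇒ Mn is +3.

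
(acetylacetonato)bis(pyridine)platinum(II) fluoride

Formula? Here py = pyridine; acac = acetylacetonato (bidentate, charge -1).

Ligands: 2 pyridine (py, neutral), 1 acetylacetonato (acac, -1). Ligand charge sum = -1.
Charge balance with fluoride (-1) requires 1 complex ion per 1 fluoride.

[Pt(acac)(py)2]F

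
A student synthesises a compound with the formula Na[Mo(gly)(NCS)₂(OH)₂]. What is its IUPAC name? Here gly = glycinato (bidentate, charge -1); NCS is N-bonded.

The 1 sodium counter-ion carries a total charge of +1, so each complex ion is 1−.
Ligand charges: 2×hydroxo (-1 each), 1×glycinato (-1 each), 2×isothiocyanato (-1 each); total -5. So Mo + (-5) = 1−, giving Mo = +4.
Ligands are named alphabetically: glycinato before hydroxo before isothiocyanato.
The complex ion is anionic, so molybdenum takes the -ate form molybdate(IV).

sodium (glycinato)dihydroxodiisothiocyanatomolybdate(IV)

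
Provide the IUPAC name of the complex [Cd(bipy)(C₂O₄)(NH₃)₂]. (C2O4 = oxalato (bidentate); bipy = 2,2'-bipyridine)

There is no counter-ion, so the complex is neutral overall.
Ligand charges: 2×ammine (neutral), 1×oxalato (-2 each), 1×2,2'-bipyridine (neutral); total -2. So Cd + (-2) = 0, giving Cd = +2.
Ligands are named alphabetically: ammine before bipyridine before oxalato.

diammine(2,2'-bipyridine)oxalatocadmium(II)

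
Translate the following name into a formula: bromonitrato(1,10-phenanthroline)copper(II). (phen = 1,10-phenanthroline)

[CuBr(NO3)(phen)]

Ligands: 1 1,10-phenanthroline (phen, neutral), 1 bromo (Br, -1), 1 nitrato (NO3, -1). Ligand charge sum = -2.
With Cu in oxidation state +2, the complex ion is [Cu...].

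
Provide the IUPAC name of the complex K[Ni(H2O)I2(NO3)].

The 1 potassium counter-ion carries a total charge of +1, so each complex ion is 1−.
Ligand charges: 1×nitrato (-1 each), 1×aqua (neutral), 2×iodo (-1 each); total -3. So Ni + (-3) = 1−, giving Ni = +2.
The complex ion is anionic, so nickel takes the -ate form nickelate(II).

potassium aquadiiodonitratonickelate(II)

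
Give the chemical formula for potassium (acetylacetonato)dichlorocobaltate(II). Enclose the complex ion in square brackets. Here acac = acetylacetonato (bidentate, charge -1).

Ligands: 2 chloro (Cl, -1), 1 acetylacetonato (acac, -1). Ligand charge sum = -3.
With Co in oxidation state +2, the complex ion is [Co...]^1−.
Charge balance with potassium (+1) requires 1 complex ion per 1 potassium.

K[Co(acac)Cl2]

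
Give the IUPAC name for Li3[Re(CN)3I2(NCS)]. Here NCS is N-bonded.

The 3 lithium counter-ions carry a total charge of +3, so each complex ion is 3−.
Ligand charges: 1×isothiocyanato (-1 each), 2×iodo (-1 each), 3×cyano (-1 each); total -6. So Re + (-6) = 3−, giving Re = +3.
Ligands are named alphabetically: cyano before iodo before isothiocyanato.
The complex ion is anionic, so rhenium takes the -ate form rhenate(III).

lithium tricyanodiiodoisothiocyanatorhenate(III)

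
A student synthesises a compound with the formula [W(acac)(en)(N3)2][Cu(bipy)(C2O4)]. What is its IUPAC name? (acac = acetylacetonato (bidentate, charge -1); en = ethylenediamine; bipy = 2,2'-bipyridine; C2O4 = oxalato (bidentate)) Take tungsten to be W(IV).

W is given as +4; the cation's ligand charges sum to -3, so the complex cation is 1+.
A 1:1 salt means the anion carries the equal and opposite charge, 1−.
Anion: ligand charges sum to -2; for the ion to be 1−, Cu = +1.

(acetylacetonato)diazido(ethylenediamine)tungsten(IV) (2,2'-bipyridine)oxalatocuprate(I)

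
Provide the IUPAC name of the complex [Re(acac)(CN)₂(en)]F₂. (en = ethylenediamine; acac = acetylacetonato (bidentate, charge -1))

The 2 fluoride counter-ions carry a total charge of -2, so each complex ion is 2+.
Ligand charges: 2×cyano (-1 each), 1×ethylenediamine (neutral), 1×acetylacetonato (-1 each); total -3. So Re + (-3) = 2+, giving Re = +5.
Ligands are named alphabetically: acetylacetonato before cyano before ethylenediamine.

(acetylacetonato)dicyano(ethylenediamine)rhenium(V) fluoride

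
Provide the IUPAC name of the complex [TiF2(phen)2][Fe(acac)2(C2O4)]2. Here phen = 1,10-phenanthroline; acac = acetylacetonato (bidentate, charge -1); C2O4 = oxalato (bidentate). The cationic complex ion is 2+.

difluorobis(1,10-phenanthroline)titanium(IV) bis(acetylacetonato)oxalatoferrate(III)

Both ions are complex: the cation is named first with the plain metal name, the anion second with the -ate form; each ion's ligands are alphabetised independently.
The complex cation is given as 2+; its ligand charges sum to -2, so Ti = +4.
With 2 anions per cation, each anion must be 2/2 = 1−.
Anion: ligand charges sum to -4; for the ion to be 1−, Fe = +3.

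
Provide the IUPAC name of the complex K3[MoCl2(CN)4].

The 3 potassium counter-ions carry a total charge of +3, so each complex ion is 3−.
Ligand charges: 2×chloro (-1 each), 4×cyano (-1 each); total -6. So Mo + (-6) = 3−, giving Mo = +3.
The complex ion is anionic, so molybdenum takes the -ate form molybdate(III).

potassium dichlorotetracyanomolybdate(III)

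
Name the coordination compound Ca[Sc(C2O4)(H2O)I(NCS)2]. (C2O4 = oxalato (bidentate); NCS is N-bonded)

The 1 calcium counter-ion carries a total charge of +2, so each complex ion is 2−.
Ligand charges: 1×iodo (-1 each), 1×aqua (neutral), 1×oxalato (-2 each), 2×isothiocyanato (-1 each); total -5. So Sc + (-5) = 2−, giving Sc = +3.
Ligands are named alphabetically: aqua before iodo before isothiocyanato before oxalato.
The complex ion is anionic, so scandium takes the -ate form scandate(III).

calcium aquaiododiisothiocyanatooxalatoscandate(III)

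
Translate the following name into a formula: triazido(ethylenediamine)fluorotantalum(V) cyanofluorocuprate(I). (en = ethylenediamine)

Cation [Ta…]: ligand charges -4, Ta(V) ⇒ ion charge 1+.
Anion [Cu…]: ligand charges -2, Cu(I) ⇒ ion charge 1−.
One 1+ cation balances one 1− anion.

[Ta(en)F(N3)3][Cu(CN)F]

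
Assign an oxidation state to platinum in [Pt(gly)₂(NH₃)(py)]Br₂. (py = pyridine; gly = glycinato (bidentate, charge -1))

+4

2 bromide outside the brackets (-1 each) → the complex ion is 2+.
Ligand charges: 1×NH3 neutral; 1×py neutral; 2×gly = -2; sum -2.
Pt + (-2) = 2+ ⇒ Pt is +4.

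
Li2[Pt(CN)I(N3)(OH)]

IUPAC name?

The 2 lithium counter-ions carry a total charge of +2, so each complex ion is 2−.
Ligand charges: 1×azido (-1 each), 1×cyano (-1 each), 1×iodo (-1 each), 1×hydroxo (-1 each); total -4. So Pt + (-4) = 2−, giving Pt = +2.
The complex ion is anionic, so platinum takes the -ate form platinate(II).

lithium azidocyanohydroxoiodoplatinate(II)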